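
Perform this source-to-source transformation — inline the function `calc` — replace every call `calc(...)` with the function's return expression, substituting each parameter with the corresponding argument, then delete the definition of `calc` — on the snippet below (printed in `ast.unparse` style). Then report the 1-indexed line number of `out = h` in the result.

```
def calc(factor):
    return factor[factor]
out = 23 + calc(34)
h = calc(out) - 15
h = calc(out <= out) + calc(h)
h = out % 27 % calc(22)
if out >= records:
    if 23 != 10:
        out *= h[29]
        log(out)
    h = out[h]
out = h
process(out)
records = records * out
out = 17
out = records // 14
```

Transformed code:
out = 23 + 34[34]
h = out[out] - 15
h = (out <= out)[out <= out] + h[h]
h = out % 27 % 22[22]
if out >= records:
    if 23 != 10:
        out *= h[29]
        log(out)
    h = out[h]
out = h
process(out)
records = records * out
out = 17
out = records // 14

10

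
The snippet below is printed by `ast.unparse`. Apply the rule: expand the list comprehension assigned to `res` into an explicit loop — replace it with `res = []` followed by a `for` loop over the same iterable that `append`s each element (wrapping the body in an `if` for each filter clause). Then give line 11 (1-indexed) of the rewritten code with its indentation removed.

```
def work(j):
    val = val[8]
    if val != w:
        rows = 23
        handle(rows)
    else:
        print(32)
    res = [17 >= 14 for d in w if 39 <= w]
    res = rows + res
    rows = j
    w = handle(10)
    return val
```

res.append(17 >= 14)

Transformed code:
def work(j):
    val = val[8]
    if val != w:
        rows = 23
        handle(rows)
    else:
        print(32)
    res = []
    for d in w:
        if 39 <= w:
            res.append(17 >= 14)
    res = rows + res
    rows = j
    w = handle(10)
    return val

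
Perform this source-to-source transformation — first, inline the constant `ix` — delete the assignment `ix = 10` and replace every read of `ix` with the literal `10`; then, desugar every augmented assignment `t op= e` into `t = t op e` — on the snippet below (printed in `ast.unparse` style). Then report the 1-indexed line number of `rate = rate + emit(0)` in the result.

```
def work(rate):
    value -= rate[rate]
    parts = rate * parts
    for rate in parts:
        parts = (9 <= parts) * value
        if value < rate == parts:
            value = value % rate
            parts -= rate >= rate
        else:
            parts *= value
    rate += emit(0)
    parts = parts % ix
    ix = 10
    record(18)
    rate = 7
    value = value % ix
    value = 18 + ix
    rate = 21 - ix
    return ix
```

11

Transformed code:
def work(rate):
    value = value - rate[rate]
    parts = rate * parts
    for rate in parts:
        parts = (9 <= parts) * value
        if value < rate == parts:
            value = value % rate
            parts = parts - (rate >= rate)
        else:
            parts = parts * value
    rate = rate + emit(0)
    parts = parts % 10
    record(18)
    rate = 7
    value = value % 10
    value = 18 + 10
    rate = 21 - 10
    return 10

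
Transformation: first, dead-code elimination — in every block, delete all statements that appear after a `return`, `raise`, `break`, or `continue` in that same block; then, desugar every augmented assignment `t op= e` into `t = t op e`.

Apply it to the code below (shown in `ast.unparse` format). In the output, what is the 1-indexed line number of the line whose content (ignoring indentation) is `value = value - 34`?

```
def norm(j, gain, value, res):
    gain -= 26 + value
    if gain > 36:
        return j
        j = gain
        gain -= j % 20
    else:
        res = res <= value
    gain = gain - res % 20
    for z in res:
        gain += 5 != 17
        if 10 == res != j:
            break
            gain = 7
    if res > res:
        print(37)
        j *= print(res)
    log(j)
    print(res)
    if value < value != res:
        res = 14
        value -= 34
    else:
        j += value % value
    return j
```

19

Transformed code:
def norm(j, gain, value, res):
    gain = gain - (26 + value)
    if gain > 36:
        return j
    else:
        res = res <= value
    gain = gain - res % 20
    for z in res:
        gain = gain + (5 != 17)
        if 10 == res != j:
            break
    if res > res:
        print(37)
        j = j * print(res)
    log(j)
    print(res)
    if value < value != res:
        res = 14
        value = value - 34
    else:
        j = j + value % value
    return j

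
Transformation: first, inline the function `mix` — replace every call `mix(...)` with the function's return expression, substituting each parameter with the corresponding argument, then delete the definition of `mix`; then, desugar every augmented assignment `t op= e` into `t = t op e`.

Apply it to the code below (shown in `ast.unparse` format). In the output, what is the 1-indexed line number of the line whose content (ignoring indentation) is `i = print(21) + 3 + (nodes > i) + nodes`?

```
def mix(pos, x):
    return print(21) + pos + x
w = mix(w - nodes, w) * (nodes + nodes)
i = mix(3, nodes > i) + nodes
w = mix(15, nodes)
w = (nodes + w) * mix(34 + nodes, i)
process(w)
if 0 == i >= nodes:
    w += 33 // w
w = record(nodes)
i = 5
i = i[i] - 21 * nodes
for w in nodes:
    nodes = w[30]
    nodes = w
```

2

Transformed code:
w = (print(21) + (w - nodes) + w) * (nodes + nodes)
i = print(21) + 3 + (nodes > i) + nodes
w = print(21) + 15 + nodes
w = (nodes + w) * (print(21) + (34 + nodes) + i)
process(w)
if 0 == i >= nodes:
    w = w + 33 // w
w = record(nodes)
i = 5
i = i[i] - 21 * nodes
for w in nodes:
    nodes = w[30]
    nodes = w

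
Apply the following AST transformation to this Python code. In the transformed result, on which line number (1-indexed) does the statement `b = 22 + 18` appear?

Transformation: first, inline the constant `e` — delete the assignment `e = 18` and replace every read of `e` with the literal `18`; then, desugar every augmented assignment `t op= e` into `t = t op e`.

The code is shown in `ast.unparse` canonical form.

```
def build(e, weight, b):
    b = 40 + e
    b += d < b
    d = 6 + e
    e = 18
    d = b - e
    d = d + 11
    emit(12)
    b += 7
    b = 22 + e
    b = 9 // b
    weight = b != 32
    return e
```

9

Transformed code:
def build(e, weight, b):
    b = 40 + 18
    b = b + (d < b)
    d = 6 + 18
    d = b - 18
    d = d + 11
    emit(12)
    b = b + 7
    b = 22 + 18
    b = 9 // b
    weight = b != 32
    return 18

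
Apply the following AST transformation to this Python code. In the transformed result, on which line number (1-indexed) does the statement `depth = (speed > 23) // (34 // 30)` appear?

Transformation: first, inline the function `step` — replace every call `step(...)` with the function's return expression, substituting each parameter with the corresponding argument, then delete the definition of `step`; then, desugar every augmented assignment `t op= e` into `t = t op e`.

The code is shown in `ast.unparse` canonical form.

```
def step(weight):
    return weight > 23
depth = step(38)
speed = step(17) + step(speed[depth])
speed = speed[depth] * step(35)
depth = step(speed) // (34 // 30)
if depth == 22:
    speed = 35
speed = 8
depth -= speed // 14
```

4

Transformed code:
depth = 38 > 23
speed = (17 > 23) + (speed[depth] > 23)
speed = speed[depth] * (35 > 23)
depth = (speed > 23) // (34 // 30)
if depth == 22:
    speed = 35
speed = 8
depth = depth - speed // 14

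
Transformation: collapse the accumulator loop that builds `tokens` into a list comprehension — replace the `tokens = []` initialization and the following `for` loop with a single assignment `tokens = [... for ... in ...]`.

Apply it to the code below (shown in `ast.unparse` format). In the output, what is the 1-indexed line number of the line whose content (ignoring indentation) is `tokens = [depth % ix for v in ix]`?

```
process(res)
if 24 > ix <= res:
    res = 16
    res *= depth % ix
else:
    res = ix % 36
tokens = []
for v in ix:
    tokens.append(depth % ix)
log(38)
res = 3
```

Transformed code:
process(res)
if 24 > ix <= res:
    res = 16
    res *= depth % ix
else:
    res = ix % 36
tokens = [depth % ix for v in ix]
log(38)
res = 3

7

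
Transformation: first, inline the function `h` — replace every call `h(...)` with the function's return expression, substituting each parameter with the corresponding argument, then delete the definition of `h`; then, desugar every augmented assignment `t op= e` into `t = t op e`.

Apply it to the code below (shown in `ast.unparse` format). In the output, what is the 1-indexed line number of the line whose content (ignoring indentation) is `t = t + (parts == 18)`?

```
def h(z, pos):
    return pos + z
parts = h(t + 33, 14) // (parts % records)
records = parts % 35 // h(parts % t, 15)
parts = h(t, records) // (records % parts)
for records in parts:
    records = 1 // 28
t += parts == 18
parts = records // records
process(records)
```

Transformed code:
parts = (14 + (t + 33)) // (parts % records)
records = parts % 35 // (15 + parts % t)
parts = (records + t) // (records % parts)
for records in parts:
    records = 1 // 28
t = t + (parts == 18)
parts = records // records
process(records)

6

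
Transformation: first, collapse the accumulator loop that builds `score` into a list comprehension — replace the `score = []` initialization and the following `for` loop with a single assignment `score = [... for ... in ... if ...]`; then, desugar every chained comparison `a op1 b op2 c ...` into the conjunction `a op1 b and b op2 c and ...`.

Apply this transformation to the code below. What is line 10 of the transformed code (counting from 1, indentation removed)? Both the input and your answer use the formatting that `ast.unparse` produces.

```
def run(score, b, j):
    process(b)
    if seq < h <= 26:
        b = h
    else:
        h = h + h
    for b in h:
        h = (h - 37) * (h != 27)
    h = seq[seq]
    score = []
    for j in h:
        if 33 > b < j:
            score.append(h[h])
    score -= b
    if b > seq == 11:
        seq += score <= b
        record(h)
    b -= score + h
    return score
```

Transformed code:
def run(score, b, j):
    process(b)
    if seq < h and h <= 26:
        b = h
    else:
        h = h + h
    for b in h:
        h = (h - 37) * (h != 27)
    h = seq[seq]
    score = [h[h] for j in h if 33 > b and b < j]
    score -= b
    if b > seq and seq == 11:
        seq += score <= b
        record(h)
    b -= score + h
    return score

score = [h[h] for j in h if 33 > b and b < j]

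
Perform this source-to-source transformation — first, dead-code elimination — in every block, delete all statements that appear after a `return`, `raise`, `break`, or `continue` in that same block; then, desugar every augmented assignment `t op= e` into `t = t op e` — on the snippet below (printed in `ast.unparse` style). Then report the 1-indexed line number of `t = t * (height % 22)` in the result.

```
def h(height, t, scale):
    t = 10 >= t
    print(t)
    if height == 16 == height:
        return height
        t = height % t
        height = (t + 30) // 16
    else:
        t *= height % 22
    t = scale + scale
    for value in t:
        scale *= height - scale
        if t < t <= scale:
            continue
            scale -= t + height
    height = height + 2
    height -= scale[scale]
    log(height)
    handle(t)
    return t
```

Transformed code:
def h(height, t, scale):
    t = 10 >= t
    print(t)
    if height == 16 == height:
        return height
    else:
        t = t * (height % 22)
    t = scale + scale
    for value in t:
        scale = scale * (height - scale)
        if t < t <= scale:
            continue
    height = height + 2
    height = height - scale[scale]
    log(height)
    handle(t)
    return t

7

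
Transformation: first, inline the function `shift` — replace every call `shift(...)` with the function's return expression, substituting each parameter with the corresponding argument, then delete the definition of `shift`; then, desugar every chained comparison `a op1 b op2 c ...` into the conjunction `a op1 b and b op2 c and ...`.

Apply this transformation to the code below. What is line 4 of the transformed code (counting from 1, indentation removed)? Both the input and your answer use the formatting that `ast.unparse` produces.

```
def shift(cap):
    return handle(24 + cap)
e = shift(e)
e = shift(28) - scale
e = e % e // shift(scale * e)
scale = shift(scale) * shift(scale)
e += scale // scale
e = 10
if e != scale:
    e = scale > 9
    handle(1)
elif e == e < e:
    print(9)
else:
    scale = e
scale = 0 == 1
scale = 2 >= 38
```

scale = handle(24 + scale) * handle(24 + scale)

Transformed code:
e = handle(24 + e)
e = handle(24 + 28) - scale
e = e % e // handle(24 + scale * e)
scale = handle(24 + scale) * handle(24 + scale)
e += scale // scale
e = 10
if e != scale:
    e = scale > 9
    handle(1)
elif e == e and e < e:
    print(9)
else:
    scale = e
scale = 0 == 1
scale = 2 >= 38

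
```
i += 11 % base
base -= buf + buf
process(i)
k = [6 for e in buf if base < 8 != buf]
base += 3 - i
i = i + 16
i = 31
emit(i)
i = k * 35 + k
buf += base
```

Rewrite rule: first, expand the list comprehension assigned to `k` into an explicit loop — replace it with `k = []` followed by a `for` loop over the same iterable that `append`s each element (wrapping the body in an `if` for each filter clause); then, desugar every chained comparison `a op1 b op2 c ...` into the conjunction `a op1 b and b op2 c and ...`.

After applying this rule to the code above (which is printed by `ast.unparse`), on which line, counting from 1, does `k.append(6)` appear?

Transformed code:
i += 11 % base
base -= buf + buf
process(i)
k = []
for e in buf:
    if base < 8 and 8 != buf:
        k.append(6)
base += 3 - i
i = i + 16
i = 31
emit(i)
i = k * 35 + k
buf += base

7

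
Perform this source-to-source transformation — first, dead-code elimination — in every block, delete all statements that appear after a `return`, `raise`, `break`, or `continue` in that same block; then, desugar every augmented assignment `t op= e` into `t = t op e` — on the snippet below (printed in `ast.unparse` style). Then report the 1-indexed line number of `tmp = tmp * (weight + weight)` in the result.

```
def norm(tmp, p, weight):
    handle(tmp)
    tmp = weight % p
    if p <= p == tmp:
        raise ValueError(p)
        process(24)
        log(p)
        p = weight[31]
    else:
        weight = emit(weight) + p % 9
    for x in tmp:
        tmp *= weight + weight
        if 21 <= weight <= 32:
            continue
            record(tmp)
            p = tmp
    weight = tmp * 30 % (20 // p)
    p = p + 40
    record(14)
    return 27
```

Transformed code:
def norm(tmp, p, weight):
    handle(tmp)
    tmp = weight % p
    if p <= p == tmp:
        raise ValueError(p)
    else:
        weight = emit(weight) + p % 9
    for x in tmp:
        tmp = tmp * (weight + weight)
        if 21 <= weight <= 32:
            continue
    weight = tmp * 30 % (20 // p)
    p = p + 40
    record(14)
    return 27

9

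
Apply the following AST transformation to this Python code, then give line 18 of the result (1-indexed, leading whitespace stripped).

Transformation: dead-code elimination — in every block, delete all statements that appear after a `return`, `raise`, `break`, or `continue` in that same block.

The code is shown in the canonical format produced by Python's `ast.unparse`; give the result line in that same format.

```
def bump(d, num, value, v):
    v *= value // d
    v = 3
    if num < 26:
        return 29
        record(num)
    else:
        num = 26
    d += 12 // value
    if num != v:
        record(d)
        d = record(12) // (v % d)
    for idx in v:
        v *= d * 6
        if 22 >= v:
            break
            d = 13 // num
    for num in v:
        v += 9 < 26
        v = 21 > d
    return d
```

v = 21 > d

Transformed code:
def bump(d, num, value, v):
    v *= value // d
    v = 3
    if num < 26:
        return 29
    else:
        num = 26
    d += 12 // value
    if num != v:
        record(d)
        d = record(12) // (v % d)
    for idx in v:
        v *= d * 6
        if 22 >= v:
            break
    for num in v:
        v += 9 < 26
        v = 21 > d
    return d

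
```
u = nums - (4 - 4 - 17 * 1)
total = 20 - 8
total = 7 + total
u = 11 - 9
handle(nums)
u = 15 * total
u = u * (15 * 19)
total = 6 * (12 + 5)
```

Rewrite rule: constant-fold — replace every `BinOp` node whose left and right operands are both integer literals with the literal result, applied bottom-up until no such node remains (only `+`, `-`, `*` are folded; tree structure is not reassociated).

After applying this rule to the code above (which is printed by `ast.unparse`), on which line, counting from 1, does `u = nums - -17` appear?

1

Transformed code:
u = nums - -17
total = 12
total = 7 + total
u = 2
handle(nums)
u = 15 * total
u = u * 285
total = 102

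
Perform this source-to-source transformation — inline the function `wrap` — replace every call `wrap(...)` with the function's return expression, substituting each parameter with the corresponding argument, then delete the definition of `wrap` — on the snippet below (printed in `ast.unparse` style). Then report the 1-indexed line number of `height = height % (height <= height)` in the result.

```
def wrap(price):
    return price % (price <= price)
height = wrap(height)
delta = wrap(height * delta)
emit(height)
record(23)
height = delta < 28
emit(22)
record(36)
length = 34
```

1

Transformed code:
height = height % (height <= height)
delta = height * delta % (height * delta <= height * delta)
emit(height)
record(23)
height = delta < 28
emit(22)
record(36)
length = 34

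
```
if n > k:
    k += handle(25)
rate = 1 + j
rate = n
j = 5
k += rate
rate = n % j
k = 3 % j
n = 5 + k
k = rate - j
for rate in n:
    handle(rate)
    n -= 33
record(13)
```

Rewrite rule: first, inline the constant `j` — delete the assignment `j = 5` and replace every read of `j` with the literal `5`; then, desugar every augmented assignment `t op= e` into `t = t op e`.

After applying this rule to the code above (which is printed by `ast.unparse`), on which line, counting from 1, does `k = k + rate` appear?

Transformed code:
if n > k:
    k = k + handle(25)
rate = 1 + 5
rate = n
k = k + rate
rate = n % 5
k = 3 % 5
n = 5 + k
k = rate - 5
for rate in n:
    handle(rate)
    n = n - 33
record(13)

5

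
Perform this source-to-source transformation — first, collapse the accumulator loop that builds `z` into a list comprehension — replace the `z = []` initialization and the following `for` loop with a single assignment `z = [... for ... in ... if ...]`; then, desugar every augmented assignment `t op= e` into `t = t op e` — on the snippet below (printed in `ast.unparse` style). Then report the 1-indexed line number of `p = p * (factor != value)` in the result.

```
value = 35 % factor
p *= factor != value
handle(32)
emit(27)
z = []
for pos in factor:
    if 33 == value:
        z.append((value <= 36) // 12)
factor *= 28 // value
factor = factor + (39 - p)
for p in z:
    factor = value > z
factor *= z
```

2

Transformed code:
value = 35 % factor
p = p * (factor != value)
handle(32)
emit(27)
z = [(value <= 36) // 12 for pos in factor if 33 == value]
factor = factor * (28 // value)
factor = factor + (39 - p)
for p in z:
    factor = value > z
factor = factor * z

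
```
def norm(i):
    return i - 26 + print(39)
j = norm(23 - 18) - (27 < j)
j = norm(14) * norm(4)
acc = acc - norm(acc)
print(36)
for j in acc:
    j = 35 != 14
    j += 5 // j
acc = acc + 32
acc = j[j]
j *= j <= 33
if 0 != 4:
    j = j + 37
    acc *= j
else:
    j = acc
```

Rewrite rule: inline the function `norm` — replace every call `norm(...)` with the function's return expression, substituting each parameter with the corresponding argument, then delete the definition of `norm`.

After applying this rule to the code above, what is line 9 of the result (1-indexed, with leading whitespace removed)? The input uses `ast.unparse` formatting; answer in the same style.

acc = j[j]

Transformed code:
j = 23 - 18 - 26 + print(39) - (27 < j)
j = (14 - 26 + print(39)) * (4 - 26 + print(39))
acc = acc - (acc - 26 + print(39))
print(36)
for j in acc:
    j = 35 != 14
    j += 5 // j
acc = acc + 32
acc = j[j]
j *= j <= 33
if 0 != 4:
    j = j + 37
    acc *= j
else:
    j = acc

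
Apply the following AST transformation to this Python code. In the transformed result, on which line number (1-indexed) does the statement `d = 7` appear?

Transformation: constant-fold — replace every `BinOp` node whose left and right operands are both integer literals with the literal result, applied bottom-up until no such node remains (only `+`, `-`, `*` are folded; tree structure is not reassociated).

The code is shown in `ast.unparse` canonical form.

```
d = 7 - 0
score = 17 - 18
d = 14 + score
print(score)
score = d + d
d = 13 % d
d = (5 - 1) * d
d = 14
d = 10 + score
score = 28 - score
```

Transformed code:
d = 7
score = -1
d = 14 + score
print(score)
score = d + d
d = 13 % d
d = 4 * d
d = 14
d = 10 + score
score = 28 - score

1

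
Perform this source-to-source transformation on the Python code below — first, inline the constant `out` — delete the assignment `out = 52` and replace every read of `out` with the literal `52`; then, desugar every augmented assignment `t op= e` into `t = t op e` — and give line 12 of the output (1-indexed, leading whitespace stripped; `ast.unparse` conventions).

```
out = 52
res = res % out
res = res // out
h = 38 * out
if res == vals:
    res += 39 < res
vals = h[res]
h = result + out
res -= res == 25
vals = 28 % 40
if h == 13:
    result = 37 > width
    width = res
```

width = res

Transformed code:
res = res % 52
res = res // 52
h = 38 * 52
if res == vals:
    res = res + (39 < res)
vals = h[res]
h = result + 52
res = res - (res == 25)
vals = 28 % 40
if h == 13:
    result = 37 > width
    width = res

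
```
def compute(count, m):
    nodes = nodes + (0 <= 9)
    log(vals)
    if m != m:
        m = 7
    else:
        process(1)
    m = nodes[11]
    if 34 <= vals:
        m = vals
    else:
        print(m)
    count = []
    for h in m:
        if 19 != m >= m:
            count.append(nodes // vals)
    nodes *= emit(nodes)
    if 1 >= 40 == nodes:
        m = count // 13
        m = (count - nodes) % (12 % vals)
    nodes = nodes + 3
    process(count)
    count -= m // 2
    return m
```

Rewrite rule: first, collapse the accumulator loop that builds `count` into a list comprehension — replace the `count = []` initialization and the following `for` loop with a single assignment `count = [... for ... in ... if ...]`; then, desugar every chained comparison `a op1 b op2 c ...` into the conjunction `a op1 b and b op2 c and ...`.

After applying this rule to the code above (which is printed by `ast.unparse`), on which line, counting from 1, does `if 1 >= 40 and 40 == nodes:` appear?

Transformed code:
def compute(count, m):
    nodes = nodes + (0 <= 9)
    log(vals)
    if m != m:
        m = 7
    else:
        process(1)
    m = nodes[11]
    if 34 <= vals:
        m = vals
    else:
        print(m)
    count = [nodes // vals for h in m if 19 != m and m >= m]
    nodes *= emit(nodes)
    if 1 >= 40 and 40 == nodes:
        m = count // 13
        m = (count - nodes) % (12 % vals)
    nodes = nodes + 3
    process(count)
    count -= m // 2
    return m

15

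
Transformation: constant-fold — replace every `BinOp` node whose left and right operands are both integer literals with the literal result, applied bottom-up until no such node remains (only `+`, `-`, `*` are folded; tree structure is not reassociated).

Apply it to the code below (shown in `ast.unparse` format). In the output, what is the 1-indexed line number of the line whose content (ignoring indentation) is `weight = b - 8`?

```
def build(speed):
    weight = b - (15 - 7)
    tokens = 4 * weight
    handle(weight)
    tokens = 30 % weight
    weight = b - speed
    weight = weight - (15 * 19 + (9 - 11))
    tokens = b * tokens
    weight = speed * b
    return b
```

2

Transformed code:
def build(speed):
    weight = b - 8
    tokens = 4 * weight
    handle(weight)
    tokens = 30 % weight
    weight = b - speed
    weight = weight - 283
    tokens = b * tokens
    weight = speed * b
    return b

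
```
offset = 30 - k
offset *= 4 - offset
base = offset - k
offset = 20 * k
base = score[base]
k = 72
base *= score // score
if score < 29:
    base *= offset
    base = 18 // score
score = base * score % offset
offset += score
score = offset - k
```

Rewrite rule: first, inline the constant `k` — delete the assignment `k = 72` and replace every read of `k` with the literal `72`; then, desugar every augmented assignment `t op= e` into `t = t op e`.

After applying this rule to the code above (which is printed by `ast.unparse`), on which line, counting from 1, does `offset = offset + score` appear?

Transformed code:
offset = 30 - 72
offset = offset * (4 - offset)
base = offset - 72
offset = 20 * 72
base = score[base]
base = base * (score // score)
if score < 29:
    base = base * offset
    base = 18 // score
score = base * score % offset
offset = offset + score
score = offset - 72

11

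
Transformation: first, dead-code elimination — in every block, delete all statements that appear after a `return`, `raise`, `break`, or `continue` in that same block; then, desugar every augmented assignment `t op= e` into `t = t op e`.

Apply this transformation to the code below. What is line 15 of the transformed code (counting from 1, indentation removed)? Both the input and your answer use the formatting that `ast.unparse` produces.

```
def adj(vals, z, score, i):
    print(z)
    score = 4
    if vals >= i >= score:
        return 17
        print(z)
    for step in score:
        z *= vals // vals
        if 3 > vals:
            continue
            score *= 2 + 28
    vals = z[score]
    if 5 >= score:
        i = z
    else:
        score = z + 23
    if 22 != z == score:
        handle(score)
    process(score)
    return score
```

Transformed code:
def adj(vals, z, score, i):
    print(z)
    score = 4
    if vals >= i >= score:
        return 17
    for step in score:
        z = z * (vals // vals)
        if 3 > vals:
            continue
    vals = z[score]
    if 5 >= score:
        i = z
    else:
        score = z + 23
    if 22 != z == score:
        handle(score)
    process(score)
    return score

if 22 != z == score:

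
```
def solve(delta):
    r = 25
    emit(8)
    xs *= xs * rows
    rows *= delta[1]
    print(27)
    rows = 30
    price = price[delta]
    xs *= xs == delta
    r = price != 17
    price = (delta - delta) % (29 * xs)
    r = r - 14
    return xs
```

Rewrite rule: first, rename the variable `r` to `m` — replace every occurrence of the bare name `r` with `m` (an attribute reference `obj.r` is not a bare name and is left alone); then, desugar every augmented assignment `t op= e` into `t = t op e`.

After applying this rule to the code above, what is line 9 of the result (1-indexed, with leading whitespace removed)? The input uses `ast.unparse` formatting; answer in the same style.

Transformed code:
def solve(delta):
    m = 25
    emit(8)
    xs = xs * (xs * rows)
    rows = rows * delta[1]
    print(27)
    rows = 30
    price = price[delta]
    xs = xs * (xs == delta)
    m = price != 17
    price = (delta - delta) % (29 * xs)
    m = m - 14
    return xs

xs = xs * (xs == delta)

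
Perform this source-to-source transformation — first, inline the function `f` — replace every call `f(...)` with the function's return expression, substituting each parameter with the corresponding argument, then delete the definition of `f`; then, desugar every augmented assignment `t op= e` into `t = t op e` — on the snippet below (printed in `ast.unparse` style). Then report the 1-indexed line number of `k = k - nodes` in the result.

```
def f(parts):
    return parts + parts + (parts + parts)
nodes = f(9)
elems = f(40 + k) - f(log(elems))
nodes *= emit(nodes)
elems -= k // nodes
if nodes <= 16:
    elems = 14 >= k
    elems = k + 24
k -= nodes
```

8

Transformed code:
nodes = 9 + 9 + (9 + 9)
elems = 40 + k + (40 + k) + (40 + k + (40 + k)) - (log(elems) + log(elems) + (log(elems) + log(elems)))
nodes = nodes * emit(nodes)
elems = elems - k // nodes
if nodes <= 16:
    elems = 14 >= k
    elems = k + 24
k = k - nodes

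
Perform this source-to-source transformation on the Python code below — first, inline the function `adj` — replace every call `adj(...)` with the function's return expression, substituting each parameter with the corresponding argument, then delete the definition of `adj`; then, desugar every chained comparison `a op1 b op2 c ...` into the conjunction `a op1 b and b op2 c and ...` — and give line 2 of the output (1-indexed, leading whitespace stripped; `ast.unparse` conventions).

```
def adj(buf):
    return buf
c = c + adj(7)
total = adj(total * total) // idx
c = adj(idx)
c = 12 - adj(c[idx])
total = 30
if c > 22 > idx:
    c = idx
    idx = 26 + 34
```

Transformed code:
c = c + 7
total = total * total // idx
c = idx
c = 12 - c[idx]
total = 30
if c > 22 and 22 > idx:
    c = idx
    idx = 26 + 34

total = total * total // idx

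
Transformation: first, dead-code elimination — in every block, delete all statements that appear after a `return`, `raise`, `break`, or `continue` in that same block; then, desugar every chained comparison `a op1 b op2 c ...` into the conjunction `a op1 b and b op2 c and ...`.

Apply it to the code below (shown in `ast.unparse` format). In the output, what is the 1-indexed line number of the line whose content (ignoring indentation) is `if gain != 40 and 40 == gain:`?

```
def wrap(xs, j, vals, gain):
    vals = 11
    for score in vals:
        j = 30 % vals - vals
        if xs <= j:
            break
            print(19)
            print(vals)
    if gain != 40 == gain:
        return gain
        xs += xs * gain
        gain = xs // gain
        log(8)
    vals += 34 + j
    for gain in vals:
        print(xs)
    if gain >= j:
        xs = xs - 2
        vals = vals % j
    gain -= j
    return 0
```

Transformed code:
def wrap(xs, j, vals, gain):
    vals = 11
    for score in vals:
        j = 30 % vals - vals
        if xs <= j:
            break
    if gain != 40 and 40 == gain:
        return gain
    vals += 34 + j
    for gain in vals:
        print(xs)
    if gain >= j:
        xs = xs - 2
        vals = vals % j
    gain -= j
    return 0

7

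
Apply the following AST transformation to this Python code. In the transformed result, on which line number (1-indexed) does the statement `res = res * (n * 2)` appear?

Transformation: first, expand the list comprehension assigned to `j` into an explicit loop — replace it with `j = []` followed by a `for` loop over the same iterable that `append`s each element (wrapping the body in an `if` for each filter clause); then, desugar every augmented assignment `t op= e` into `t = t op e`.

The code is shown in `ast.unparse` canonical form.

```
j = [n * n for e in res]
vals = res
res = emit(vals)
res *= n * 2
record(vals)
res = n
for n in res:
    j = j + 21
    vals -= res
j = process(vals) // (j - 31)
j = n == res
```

Transformed code:
j = []
for e in res:
    j.append(n * n)
vals = res
res = emit(vals)
res = res * (n * 2)
record(vals)
res = n
for n in res:
    j = j + 21
    vals = vals - res
j = process(vals) // (j - 31)
j = n == res

6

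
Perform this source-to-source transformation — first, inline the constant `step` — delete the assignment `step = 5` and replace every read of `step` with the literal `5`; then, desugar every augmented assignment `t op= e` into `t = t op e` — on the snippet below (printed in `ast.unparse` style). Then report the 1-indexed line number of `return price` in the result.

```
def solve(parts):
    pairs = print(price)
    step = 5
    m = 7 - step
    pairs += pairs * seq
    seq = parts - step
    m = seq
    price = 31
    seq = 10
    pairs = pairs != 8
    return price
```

Transformed code:
def solve(parts):
    pairs = print(price)
    m = 7 - 5
    pairs = pairs + pairs * seq
    seq = parts - 5
    m = seq
    price = 31
    seq = 10
    pairs = pairs != 8
    return price

10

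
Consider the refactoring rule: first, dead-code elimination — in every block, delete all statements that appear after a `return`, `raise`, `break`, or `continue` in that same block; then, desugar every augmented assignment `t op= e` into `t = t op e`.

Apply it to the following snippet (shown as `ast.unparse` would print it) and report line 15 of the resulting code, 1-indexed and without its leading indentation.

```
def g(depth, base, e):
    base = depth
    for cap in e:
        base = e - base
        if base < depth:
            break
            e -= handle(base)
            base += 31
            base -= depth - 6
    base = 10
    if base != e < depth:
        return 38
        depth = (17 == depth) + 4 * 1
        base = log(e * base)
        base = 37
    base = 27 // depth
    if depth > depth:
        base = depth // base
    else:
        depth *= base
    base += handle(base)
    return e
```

Transformed code:
def g(depth, base, e):
    base = depth
    for cap in e:
        base = e - base
        if base < depth:
            break
    base = 10
    if base != e < depth:
        return 38
    base = 27 // depth
    if depth > depth:
        base = depth // base
    else:
        depth = depth * base
    base = base + handle(base)
    return e

base = base + handle(base)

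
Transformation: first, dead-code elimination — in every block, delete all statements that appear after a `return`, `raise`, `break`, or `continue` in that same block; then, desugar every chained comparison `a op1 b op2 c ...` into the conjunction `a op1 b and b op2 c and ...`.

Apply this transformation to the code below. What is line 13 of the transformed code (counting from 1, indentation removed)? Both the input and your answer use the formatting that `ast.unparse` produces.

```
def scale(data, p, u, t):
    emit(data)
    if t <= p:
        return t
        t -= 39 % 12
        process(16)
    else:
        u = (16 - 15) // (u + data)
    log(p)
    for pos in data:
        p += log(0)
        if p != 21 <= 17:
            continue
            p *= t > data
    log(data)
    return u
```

Transformed code:
def scale(data, p, u, t):
    emit(data)
    if t <= p:
        return t
    else:
        u = (16 - 15) // (u + data)
    log(p)
    for pos in data:
        p += log(0)
        if p != 21 and 21 <= 17:
            continue
    log(data)
    return u

return u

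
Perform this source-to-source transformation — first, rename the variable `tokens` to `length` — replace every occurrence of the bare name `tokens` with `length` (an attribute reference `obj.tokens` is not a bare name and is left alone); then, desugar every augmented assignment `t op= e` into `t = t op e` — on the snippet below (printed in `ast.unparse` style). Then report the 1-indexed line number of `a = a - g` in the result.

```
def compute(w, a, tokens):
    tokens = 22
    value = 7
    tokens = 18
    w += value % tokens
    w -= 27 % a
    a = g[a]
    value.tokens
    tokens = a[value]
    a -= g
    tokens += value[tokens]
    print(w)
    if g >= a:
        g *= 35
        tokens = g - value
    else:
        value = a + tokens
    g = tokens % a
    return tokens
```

10

Transformed code:
def compute(w, a, length):
    length = 22
    value = 7
    length = 18
    w = w + value % length
    w = w - 27 % a
    a = g[a]
    value.tokens
    length = a[value]
    a = a - g
    length = length + value[length]
    print(w)
    if g >= a:
        g = g * 35
        length = g - value
    else:
        value = a + length
    g = length % a
    return length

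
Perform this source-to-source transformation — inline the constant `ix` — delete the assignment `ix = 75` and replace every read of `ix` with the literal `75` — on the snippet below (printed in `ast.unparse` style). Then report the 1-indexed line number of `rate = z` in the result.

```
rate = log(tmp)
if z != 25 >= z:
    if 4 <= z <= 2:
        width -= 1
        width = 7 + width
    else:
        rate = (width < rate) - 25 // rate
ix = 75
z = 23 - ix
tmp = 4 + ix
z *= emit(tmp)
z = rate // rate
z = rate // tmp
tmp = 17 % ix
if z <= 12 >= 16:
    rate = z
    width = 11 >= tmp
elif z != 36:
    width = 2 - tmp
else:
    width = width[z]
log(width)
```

Transformed code:
rate = log(tmp)
if z != 25 >= z:
    if 4 <= z <= 2:
        width -= 1
        width = 7 + width
    else:
        rate = (width < rate) - 25 // rate
z = 23 - 75
tmp = 4 + 75
z *= emit(tmp)
z = rate // rate
z = rate // tmp
tmp = 17 % 75
if z <= 12 >= 16:
    rate = z
    width = 11 >= tmp
elif z != 36:
    width = 2 - tmp
else:
    width = width[z]
log(width)

15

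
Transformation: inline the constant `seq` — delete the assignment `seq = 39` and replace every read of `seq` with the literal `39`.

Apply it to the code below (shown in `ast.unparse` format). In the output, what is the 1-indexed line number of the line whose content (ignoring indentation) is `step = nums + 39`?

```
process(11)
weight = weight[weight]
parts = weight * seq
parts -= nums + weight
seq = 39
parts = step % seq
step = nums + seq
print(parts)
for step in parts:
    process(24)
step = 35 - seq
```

6

Transformed code:
process(11)
weight = weight[weight]
parts = weight * 39
parts -= nums + weight
parts = step % 39
step = nums + 39
print(parts)
for step in parts:
    process(24)
step = 35 - 39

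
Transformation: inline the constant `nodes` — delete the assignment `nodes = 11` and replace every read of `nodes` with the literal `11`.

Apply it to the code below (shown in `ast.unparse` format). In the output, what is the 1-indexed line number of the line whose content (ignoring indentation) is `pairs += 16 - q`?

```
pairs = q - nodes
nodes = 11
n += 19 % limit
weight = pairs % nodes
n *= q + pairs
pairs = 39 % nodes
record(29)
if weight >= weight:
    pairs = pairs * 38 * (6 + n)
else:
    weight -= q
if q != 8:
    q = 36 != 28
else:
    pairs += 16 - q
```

Transformed code:
pairs = q - 11
n += 19 % limit
weight = pairs % 11
n *= q + pairs
pairs = 39 % 11
record(29)
if weight >= weight:
    pairs = pairs * 38 * (6 + n)
else:
    weight -= q
if q != 8:
    q = 36 != 28
else:
    pairs += 16 - q

14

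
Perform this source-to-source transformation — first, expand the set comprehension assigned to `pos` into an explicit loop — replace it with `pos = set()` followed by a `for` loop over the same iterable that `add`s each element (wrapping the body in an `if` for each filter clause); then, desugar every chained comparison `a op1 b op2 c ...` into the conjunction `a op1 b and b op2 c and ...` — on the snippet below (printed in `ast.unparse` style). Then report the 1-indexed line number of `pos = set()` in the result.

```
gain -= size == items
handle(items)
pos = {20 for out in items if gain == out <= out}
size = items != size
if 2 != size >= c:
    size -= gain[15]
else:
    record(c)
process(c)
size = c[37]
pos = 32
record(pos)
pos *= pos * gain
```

3

Transformed code:
gain -= size == items
handle(items)
pos = set()
for out in items:
    if gain == out and out <= out:
        pos.add(20)
size = items != size
if 2 != size and size >= c:
    size -= gain[15]
else:
    record(c)
process(c)
size = c[37]
pos = 32
record(pos)
pos *= pos * gain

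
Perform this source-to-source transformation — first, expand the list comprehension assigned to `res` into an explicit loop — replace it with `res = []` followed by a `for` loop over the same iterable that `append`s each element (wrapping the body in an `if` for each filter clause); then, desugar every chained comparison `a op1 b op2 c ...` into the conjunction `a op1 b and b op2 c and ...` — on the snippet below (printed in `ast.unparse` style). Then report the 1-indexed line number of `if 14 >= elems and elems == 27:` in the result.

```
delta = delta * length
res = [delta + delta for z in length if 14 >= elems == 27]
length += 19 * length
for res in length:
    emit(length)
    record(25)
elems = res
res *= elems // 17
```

Transformed code:
delta = delta * length
res = []
for z in length:
    if 14 >= elems and elems == 27:
        res.append(delta + delta)
length += 19 * length
for res in length:
    emit(length)
    record(25)
elems = res
res *= elems // 17

4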